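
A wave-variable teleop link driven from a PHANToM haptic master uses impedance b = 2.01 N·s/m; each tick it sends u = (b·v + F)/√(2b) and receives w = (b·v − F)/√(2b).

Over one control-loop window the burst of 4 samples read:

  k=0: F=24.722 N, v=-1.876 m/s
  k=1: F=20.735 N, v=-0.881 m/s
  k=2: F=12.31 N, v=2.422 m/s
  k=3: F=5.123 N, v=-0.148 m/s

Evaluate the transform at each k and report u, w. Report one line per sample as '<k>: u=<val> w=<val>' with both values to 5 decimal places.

k=0: b·v=2.01×(-1.876)=-3.77076; √(2b)=2.00499; u=(-3.77076+24.722)/2.00499=10.44953, w=(-3.77076−24.722)/2.00499=-14.21090
k=1: b·v=2.01×(-0.881)=-1.77081; √(2b)=2.00499; u=(-1.77081+20.735)/2.00499=9.45848, w=(-1.77081−20.735)/2.00499=-11.22488
k=2: b·v=2.01×2.422=4.86822; √(2b)=2.00499; u=(4.86822+12.31)/2.00499=8.56772, w=(4.86822−12.31)/2.00499=-3.71162
k=3: b·v=2.01×(-0.148)=-0.29748; √(2b)=2.00499; u=(-0.29748+5.123)/2.00499=2.40675, w=(-0.29748−5.123)/2.00499=-2.70349

0: u=10.44953 w=-14.21090
1: u=9.45848 w=-11.22488
2: u=8.56772 w=-3.71162
3: u=2.40675 w=-2.70349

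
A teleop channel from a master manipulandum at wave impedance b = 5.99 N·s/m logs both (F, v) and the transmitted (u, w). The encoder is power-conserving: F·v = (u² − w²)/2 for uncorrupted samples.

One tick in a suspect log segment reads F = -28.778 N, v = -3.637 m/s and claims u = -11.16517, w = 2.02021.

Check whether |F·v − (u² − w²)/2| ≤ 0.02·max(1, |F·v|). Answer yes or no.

no

F·v = (-28.778)×(-3.637) = 104.6656 W.
(u² − w²)/2 = (124.6610 − 4.0812)/2 = 60.2899 W.
|Δ| = 44.3757;  2% of max(1, |F·v|) = 2.0933.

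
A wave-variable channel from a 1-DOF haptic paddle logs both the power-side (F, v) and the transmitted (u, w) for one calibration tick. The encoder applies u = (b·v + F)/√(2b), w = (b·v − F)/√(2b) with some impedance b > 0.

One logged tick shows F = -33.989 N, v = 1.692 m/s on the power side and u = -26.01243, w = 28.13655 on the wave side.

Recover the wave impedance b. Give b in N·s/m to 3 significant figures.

b = 0.788 N·s/m

u + w = 2.12412;  u + w = √(2b)·v, so √(2b) = 2.12412/1.692 = 1.25539.
b = (√(2b))²/2 = 1.57600/2 = 0.78800.
(Check via u − w = 2F/√(2b): u − w = -54.14898, 2F/√(2b) = -54.14891.)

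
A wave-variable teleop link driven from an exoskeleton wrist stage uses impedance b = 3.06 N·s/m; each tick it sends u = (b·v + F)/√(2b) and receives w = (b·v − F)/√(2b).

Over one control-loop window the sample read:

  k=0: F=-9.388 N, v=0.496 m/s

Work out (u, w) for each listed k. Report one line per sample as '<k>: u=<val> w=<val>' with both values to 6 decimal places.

0: u=-3.181356 w=4.408392

k=0: b·v=3.06×0.496=1.517760; √(2b)=2.473863; u=(1.517760+(-9.388))/2.473863=-3.181356, w=(1.517760−(-9.388))/2.473863=4.408392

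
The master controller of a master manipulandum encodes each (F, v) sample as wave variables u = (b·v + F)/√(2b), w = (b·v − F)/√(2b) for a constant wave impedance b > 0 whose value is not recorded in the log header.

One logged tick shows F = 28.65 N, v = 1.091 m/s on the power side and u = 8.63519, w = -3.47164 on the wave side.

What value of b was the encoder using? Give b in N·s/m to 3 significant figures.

b = 11.2 N·s/m

u + w = 5.1635;  u + w = √(2b)·v, so √(2b) = 5.1635/1.091 = 4.7329.
b = (√(2b))²/2 = 22.4000/2 = 11.2000.
(Check via u − w = 2F/√(2b): u − w = 12.1068, 2F/√(2b) = 12.1068.)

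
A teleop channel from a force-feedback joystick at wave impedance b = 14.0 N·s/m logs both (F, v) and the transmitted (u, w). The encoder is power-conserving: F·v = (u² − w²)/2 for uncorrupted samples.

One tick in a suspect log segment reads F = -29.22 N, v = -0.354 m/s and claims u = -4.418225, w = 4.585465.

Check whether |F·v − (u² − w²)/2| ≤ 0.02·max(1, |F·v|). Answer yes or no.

F·v = (-29.22)×(-0.354) = 10.343880 W.
(u² − w²)/2 = (19.520712 − 21.026489)/2 = -0.752889 W.
|Δ| = 11.096769;  2% of max(1, |F·v|) = 0.206878.

no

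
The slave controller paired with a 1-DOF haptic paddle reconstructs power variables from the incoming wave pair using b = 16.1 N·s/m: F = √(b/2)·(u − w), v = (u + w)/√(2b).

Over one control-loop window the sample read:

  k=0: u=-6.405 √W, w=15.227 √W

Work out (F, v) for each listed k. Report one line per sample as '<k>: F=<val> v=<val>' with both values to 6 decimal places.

k=0: u−w=-21.632000, u+w=8.822000; √(b/2)=2.837252, √(2b)=5.674504; F=2.837252×(-21.632)=-61.375439, v=8.822000/5.674504=1.554673

0: F=-61.375439 v=1.554673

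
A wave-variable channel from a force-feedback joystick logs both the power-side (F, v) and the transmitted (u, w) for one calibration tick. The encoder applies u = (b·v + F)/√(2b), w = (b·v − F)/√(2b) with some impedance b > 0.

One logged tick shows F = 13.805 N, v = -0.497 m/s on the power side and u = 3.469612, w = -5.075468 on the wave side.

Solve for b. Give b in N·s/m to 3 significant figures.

b = 5.22 N·s/m

u + w = -1.605856;  u + w = √(2b)·v, so √(2b) = -1.605856/(-0.497) = 3.231099.
b = (√(2b))²/2 = 10.439998/2 = 5.219999.
(Check via u − w = 2F/√(2b): u − w = 8.545080, 2F/√(2b) = 8.545081.)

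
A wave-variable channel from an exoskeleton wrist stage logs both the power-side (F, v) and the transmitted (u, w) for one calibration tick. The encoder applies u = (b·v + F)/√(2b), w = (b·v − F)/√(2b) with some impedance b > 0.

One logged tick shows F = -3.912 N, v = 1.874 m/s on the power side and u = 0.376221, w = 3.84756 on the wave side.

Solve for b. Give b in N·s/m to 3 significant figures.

b = 2.54 N·s/m

u + w = 4.223781;  u + w = √(2b)·v, so √(2b) = 4.223781/1.874 = 2.253885.
b = (√(2b))²/2 = 5.079999/2 = 2.539999.
(Check via u − w = 2F/√(2b): u − w = -3.471339, 2F/√(2b) = -3.471339.)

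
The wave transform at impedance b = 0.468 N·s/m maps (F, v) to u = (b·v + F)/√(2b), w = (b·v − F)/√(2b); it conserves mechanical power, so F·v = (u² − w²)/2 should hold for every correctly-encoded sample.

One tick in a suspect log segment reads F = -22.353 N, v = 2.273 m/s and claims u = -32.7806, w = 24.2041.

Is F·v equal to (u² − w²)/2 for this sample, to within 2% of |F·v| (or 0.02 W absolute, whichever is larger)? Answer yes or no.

F·v = (-22.353)×2.273 = -50.8084 W.
(u² − w²)/2 = (1074.5677 − 585.8385)/2 = 244.3646 W.
|Δ| = 295.1730;  2% of max(1, |F·v|) = 1.0162.

no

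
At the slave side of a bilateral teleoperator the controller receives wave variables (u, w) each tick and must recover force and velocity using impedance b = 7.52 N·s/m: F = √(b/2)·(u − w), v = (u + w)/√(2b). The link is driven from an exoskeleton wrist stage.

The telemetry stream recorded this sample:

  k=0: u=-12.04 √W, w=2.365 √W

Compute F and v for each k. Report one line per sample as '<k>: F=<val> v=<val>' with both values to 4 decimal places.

k=0: u−w=-14.4050, u+w=-9.6750; √(b/2)=1.9391, √(2b)=3.8781; F=1.9391×(-14.405)=-27.9323, v=-9.6750/3.8781=-2.4948

0: F=-27.9323 v=-2.4948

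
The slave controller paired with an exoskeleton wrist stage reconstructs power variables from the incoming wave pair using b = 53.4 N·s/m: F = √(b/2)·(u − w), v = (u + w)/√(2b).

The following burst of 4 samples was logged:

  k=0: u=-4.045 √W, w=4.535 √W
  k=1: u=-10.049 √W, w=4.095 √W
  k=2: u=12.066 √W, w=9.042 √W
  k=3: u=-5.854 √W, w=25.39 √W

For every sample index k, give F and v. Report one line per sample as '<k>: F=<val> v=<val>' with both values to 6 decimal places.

k=0: u−w=-8.580000, u+w=0.490000; √(b/2)=5.167204, √(2b)=10.334409; F=5.167204×(-8.58)=-44.334613, v=0.490000/10.334409=0.047414
k=1: u−w=-14.144000, u+w=-5.954000; √(b/2)=5.167204, √(2b)=10.334409; F=5.167204×(-14.144)=-73.084937, v=-5.954000/10.334409=-0.576134
k=2: u−w=3.024000, u+w=21.108000; √(b/2)=5.167204, √(2b)=10.334409; F=5.167204×3.024=15.625626, v=21.108000/10.334409=2.042497
k=3: u−w=-31.244000, u+w=19.536000; √(b/2)=5.167204, √(2b)=10.334409; F=5.167204×(-31.244)=-161.444130, v=19.536000/10.334409=1.890384

0: F=-44.334613 v=0.047414
1: F=-73.084937 v=-0.576134
2: F=15.625626 v=2.042497
3: F=-161.444130 v=1.890384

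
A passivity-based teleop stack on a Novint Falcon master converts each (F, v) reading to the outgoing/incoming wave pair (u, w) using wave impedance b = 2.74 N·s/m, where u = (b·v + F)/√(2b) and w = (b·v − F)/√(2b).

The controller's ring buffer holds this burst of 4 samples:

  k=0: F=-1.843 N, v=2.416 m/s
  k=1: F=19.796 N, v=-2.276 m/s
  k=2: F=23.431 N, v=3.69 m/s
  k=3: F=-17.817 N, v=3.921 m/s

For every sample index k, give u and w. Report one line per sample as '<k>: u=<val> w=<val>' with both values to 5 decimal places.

k=0: b·v=2.74×2.416=6.61984; √(2b)=2.34094; u=(6.61984+(-1.843))/2.34094=2.04056, w=(6.61984−(-1.843))/2.34094=3.61515
k=1: b·v=2.74×(-2.276)=-6.23624; √(2b)=2.34094; u=(-6.23624+19.796)/2.34094=5.79244, w=(-6.23624−19.796)/2.34094=-11.12042
k=2: b·v=2.74×3.69=10.11060; √(2b)=2.34094; u=(10.11060+23.431)/2.34094=14.32826, w=(10.11060−23.431)/2.34094=-5.69019
k=3: b·v=2.74×3.921=10.74354; √(2b)=2.34094; u=(10.74354+(-17.817))/2.34094=-3.02163, w=(10.74354−(-17.817))/2.34094=12.20046

0: u=2.04056 w=3.61515
1: u=5.79244 w=-11.12042
2: u=14.32826 w=-5.69019
3: u=-3.02163 w=12.20046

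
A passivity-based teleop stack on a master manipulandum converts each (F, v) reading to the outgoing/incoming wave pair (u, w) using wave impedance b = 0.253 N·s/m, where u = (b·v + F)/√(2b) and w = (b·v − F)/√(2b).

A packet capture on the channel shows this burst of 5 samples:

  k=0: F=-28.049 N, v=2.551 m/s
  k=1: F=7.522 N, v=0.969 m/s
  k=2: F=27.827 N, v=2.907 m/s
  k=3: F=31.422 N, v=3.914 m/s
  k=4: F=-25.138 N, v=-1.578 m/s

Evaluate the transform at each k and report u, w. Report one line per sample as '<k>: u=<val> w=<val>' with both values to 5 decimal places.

0: u=-38.52408 w=40.33870
1: u=10.91910 w=-10.22981
2: u=40.15323 w=-38.08538
3: u=45.56526 w=-42.78108
4: u=-35.90034 w=34.77785

k=0: b·v=0.253×2.551=0.64540; √(2b)=0.71134; u=(0.64540+(-28.049))/0.71134=-38.52408, w=(0.64540−(-28.049))/0.71134=40.33870
k=1: b·v=0.253×0.969=0.24516; √(2b)=0.71134; u=(0.24516+7.522)/0.71134=10.91910, w=(0.24516−7.522)/0.71134=-10.22981
k=2: b·v=0.253×2.907=0.73547; √(2b)=0.71134; u=(0.73547+27.827)/0.71134=40.15323, w=(0.73547−27.827)/0.71134=-38.08538
k=3: b·v=0.253×3.914=0.99024; √(2b)=0.71134; u=(0.99024+31.422)/0.71134=45.56526, w=(0.99024−31.422)/0.71134=-42.78108
k=4: b·v=0.253×(-1.578)=-0.39923; √(2b)=0.71134; u=(-0.39923+(-25.138))/0.71134=-35.90034, w=(-0.39923−(-25.138))/0.71134=34.77785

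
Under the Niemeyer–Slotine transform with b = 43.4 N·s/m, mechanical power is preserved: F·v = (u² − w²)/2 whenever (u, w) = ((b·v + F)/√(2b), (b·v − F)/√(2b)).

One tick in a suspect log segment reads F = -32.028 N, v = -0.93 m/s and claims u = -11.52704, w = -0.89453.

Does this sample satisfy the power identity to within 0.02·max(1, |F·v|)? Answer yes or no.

F·v = (-32.028)×(-0.93) = 29.78604 W.
(u² − w²)/2 = (132.87265 − 0.80018)/2 = 66.03623 W.
|Δ| = 36.25019;  2% of max(1, |F·v|) = 0.59572.

no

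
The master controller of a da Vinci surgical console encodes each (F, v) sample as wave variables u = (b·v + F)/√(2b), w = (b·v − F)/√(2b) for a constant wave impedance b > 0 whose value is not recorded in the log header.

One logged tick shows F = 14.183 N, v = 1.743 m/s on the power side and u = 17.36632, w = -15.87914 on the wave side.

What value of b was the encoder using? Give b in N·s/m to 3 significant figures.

b = 0.364 N·s/m

u + w = 1.48718;  u + w = √(2b)·v, so √(2b) = 1.48718/1.743 = 0.85323.
b = (√(2b))²/2 = 0.72800/2 = 0.36400.
(Check via u − w = 2F/√(2b): u − w = 33.24546, 2F/√(2b) = 33.24543.)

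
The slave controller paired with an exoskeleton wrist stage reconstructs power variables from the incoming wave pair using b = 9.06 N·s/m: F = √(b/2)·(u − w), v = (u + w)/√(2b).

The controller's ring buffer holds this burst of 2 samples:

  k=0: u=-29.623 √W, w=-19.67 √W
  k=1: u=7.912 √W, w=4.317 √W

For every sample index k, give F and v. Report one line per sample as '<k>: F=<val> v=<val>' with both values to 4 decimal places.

0: F=-21.1838 v=-11.5799
1: F=7.6515 v=2.8728

k=0: u−w=-9.9530, u+w=-49.2930; √(b/2)=2.1284, √(2b)=4.2568; F=2.1284×(-9.953)=-21.1838, v=-49.2930/4.2568=-11.5799
k=1: u−w=3.5950, u+w=12.2290; √(b/2)=2.1284, √(2b)=4.2568; F=2.1284×3.595=7.6515, v=12.2290/4.2568=2.8728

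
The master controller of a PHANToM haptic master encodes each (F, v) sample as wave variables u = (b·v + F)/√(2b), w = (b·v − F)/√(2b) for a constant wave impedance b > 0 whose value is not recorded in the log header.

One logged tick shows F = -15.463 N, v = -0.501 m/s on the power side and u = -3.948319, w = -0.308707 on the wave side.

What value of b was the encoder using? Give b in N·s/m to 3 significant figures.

b = 36.1 N·s/m

u + w = -4.257026;  u + w = √(2b)·v, so √(2b) = -4.257026/(-0.501) = 8.497058.
b = (√(2b))²/2 = 72.199993/2 = 36.099996.
(Check via u − w = 2F/√(2b): u − w = -3.639612, 2F/√(2b) = -3.639613.)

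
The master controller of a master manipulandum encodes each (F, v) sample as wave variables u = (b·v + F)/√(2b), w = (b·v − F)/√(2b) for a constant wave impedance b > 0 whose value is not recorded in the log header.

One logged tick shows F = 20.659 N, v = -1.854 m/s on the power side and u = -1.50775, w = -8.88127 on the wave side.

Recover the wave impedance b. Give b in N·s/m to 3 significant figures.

u + w = -10.3890;  u + w = √(2b)·v, so √(2b) = -10.3890/(-1.854) = 5.6036.
b = (√(2b))²/2 = 31.4000/2 = 15.7000.
(Check via u − w = 2F/√(2b): u − w = 7.3735, 2F/√(2b) = 7.3735.)

b = 15.7 N·s/m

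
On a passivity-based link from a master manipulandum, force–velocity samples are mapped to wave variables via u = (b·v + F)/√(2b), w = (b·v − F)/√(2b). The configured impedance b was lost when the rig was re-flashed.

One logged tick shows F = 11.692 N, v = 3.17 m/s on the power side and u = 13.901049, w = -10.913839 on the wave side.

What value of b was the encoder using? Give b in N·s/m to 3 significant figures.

b = 0.444 N·s/m

u + w = 2.987210;  u + w = √(2b)·v, so √(2b) = 2.987210/3.17 = 0.942338.
b = (√(2b))²/2 = 0.888000/2 = 0.444000.
(Check via u − w = 2F/√(2b): u − w = 24.814888, 2F/√(2b) = 24.814887.)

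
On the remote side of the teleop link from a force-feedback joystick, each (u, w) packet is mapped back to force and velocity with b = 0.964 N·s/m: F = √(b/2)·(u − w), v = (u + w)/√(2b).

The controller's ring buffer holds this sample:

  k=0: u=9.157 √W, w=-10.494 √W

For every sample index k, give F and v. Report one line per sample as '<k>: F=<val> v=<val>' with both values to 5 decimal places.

0: F=13.64295 v=-0.96289

k=0: u−w=19.65100, u+w=-1.33700; √(b/2)=0.69426, √(2b)=1.38852; F=0.69426×19.651=13.64295, v=-1.33700/1.38852=-0.96289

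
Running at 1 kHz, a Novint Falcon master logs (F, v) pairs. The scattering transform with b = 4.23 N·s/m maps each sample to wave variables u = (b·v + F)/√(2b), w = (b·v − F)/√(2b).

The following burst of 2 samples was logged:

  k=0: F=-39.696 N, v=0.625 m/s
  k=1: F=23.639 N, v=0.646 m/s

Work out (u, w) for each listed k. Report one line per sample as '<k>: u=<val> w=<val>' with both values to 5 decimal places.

0: u=-12.73883 w=14.55671
1: u=9.06674 w=-7.18778

k=0: b·v=4.23×0.625=2.64375; √(2b)=2.90861; u=(2.64375+(-39.696))/2.90861=-12.73883, w=(2.64375−(-39.696))/2.90861=14.55671
k=1: b·v=4.23×0.646=2.73258; √(2b)=2.90861; u=(2.73258+23.639)/2.90861=9.06674, w=(2.73258−23.639)/2.90861=-7.18778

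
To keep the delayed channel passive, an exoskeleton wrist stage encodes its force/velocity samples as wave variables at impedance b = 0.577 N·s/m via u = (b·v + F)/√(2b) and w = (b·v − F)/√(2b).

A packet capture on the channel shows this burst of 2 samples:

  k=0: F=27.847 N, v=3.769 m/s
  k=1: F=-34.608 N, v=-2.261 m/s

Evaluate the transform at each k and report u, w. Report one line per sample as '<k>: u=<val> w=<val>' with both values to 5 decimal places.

0: u=27.94683 w=-23.89801
1: u=-33.43058 w=31.00171

k=0: b·v=0.577×3.769=2.17471; √(2b)=1.07424; u=(2.17471+27.847)/1.07424=27.94683, w=(2.17471−27.847)/1.07424=-23.89801
k=1: b·v=0.577×(-2.261)=-1.30460; √(2b)=1.07424; u=(-1.30460+(-34.608))/1.07424=-33.43058, w=(-1.30460−(-34.608))/1.07424=31.00171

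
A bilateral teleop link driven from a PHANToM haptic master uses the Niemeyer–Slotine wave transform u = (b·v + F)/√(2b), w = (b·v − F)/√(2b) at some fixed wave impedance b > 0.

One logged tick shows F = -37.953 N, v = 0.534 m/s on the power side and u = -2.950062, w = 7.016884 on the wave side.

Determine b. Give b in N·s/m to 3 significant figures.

b = 29 N·s/m

u + w = 4.066822;  u + w = √(2b)·v, so √(2b) = 4.066822/0.534 = 7.615772.
b = (√(2b))²/2 = 57.999976/2 = 28.999988.
(Check via u − w = 2F/√(2b): u − w = -9.966946, 2F/√(2b) = -9.966948.)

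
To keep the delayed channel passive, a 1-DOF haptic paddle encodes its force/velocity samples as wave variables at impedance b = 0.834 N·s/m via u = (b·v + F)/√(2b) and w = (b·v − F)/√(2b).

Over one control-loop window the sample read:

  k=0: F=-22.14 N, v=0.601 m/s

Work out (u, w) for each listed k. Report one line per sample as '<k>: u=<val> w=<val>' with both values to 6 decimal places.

0: u=-16.754616 w=17.530814

k=0: b·v=0.834×0.601=0.501234; √(2b)=1.291511; u=(0.501234+(-22.14))/1.291511=-16.754616, w=(0.501234−(-22.14))/1.291511=17.530814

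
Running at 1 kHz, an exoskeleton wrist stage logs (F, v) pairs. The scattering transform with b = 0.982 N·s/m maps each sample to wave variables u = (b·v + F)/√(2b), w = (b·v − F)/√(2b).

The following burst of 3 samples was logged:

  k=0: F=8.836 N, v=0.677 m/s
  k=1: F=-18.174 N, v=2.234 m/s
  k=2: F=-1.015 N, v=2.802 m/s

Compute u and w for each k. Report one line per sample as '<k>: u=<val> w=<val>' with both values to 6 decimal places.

0: u=6.779382 w=-5.830615
1: u=-11.402808 w=14.533597
2: u=1.239139 w=2.687662

k=0: b·v=0.982×0.677=0.664814; √(2b)=1.401428; u=(0.664814+8.836)/1.401428=6.779382, w=(0.664814−8.836)/1.401428=-5.830615
k=1: b·v=0.982×2.234=2.193788; √(2b)=1.401428; u=(2.193788+(-18.174))/1.401428=-11.402808, w=(2.193788−(-18.174))/1.401428=14.533597
k=2: b·v=0.982×2.802=2.751564; √(2b)=1.401428; u=(2.751564+(-1.015))/1.401428=1.239139, w=(2.751564−(-1.015))/1.401428=2.687662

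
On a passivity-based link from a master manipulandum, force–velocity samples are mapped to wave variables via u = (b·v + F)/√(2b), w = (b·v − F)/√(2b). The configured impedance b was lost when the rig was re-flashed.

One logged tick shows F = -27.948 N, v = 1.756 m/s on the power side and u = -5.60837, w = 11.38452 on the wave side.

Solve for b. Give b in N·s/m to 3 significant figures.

u + w = 5.77615;  u + w = √(2b)·v, so √(2b) = 5.77615/1.756 = 3.28938.
b = (√(2b))²/2 = 10.82002/2 = 5.41001.
(Check via u − w = 2F/√(2b): u − w = -16.99289, 2F/√(2b) = -16.99287.)

b = 5.41 N·s/m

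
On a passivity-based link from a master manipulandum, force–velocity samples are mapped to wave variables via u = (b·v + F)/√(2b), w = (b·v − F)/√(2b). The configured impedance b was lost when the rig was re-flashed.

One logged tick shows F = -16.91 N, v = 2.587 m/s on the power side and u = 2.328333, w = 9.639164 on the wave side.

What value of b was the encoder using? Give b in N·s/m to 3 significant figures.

b = 10.7 N·s/m

u + w = 11.967497;  u + w = √(2b)·v, so √(2b) = 11.967497/2.587 = 4.626014.
b = (√(2b))²/2 = 21.400001/2 = 10.700001.
(Check via u − w = 2F/√(2b): u − w = -7.310831, 2F/√(2b) = -7.310830.)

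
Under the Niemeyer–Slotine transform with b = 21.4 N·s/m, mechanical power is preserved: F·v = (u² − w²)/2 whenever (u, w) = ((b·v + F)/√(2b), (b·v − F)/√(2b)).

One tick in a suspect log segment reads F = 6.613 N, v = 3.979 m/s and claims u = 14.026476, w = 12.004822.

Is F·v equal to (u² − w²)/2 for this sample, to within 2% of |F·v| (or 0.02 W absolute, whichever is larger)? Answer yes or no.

F·v = 6.613×3.979 = 26.313127 W.
(u² − w²)/2 = (196.742029 − 144.115751)/2 = 26.313139 W.
|Δ| = 0.000012;  2% of max(1, |F·v|) = 0.526263.

yes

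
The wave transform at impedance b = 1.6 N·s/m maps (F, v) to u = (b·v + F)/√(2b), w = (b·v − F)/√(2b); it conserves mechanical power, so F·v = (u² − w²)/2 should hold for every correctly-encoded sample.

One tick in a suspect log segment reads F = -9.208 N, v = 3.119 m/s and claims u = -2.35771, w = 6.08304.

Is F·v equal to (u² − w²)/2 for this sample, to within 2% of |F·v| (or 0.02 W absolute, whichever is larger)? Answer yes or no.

F·v = (-9.208)×3.119 = -28.71975 W.
(u² − w²)/2 = (5.55880 − 37.00338)/2 = -15.72229 W.
|Δ| = 12.99746;  2% of max(1, |F·v|) = 0.57440.

no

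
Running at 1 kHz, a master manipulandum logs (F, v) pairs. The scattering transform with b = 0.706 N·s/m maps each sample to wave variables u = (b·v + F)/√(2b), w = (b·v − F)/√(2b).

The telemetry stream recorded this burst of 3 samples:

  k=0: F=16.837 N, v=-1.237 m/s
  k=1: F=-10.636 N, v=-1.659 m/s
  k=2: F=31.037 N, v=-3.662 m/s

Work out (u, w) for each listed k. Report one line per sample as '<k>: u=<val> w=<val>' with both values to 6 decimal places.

0: u=13.434318 w=-14.904215
1: u=-9.936457 w=7.965107
2: u=23.943618 w=-28.295085

k=0: b·v=0.706×(-1.237)=-0.873322; √(2b)=1.188276; u=(-0.873322+16.837)/1.188276=13.434318, w=(-0.873322−16.837)/1.188276=-14.904215
k=1: b·v=0.706×(-1.659)=-1.171254; √(2b)=1.188276; u=(-1.171254+(-10.636))/1.188276=-9.936457, w=(-1.171254−(-10.636))/1.188276=7.965107
k=2: b·v=0.706×(-3.662)=-2.585372; √(2b)=1.188276; u=(-2.585372+31.037)/1.188276=23.943618, w=(-2.585372−31.037)/1.188276=-28.295085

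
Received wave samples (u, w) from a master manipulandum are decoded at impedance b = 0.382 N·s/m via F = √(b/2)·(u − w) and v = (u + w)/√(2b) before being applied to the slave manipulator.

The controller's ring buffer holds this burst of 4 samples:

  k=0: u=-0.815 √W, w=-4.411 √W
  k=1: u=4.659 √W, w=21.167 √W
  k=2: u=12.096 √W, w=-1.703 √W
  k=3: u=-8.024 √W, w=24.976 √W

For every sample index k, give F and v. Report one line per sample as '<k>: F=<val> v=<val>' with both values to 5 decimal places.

0: F=1.57158 v=-5.97892
1: F=-7.21458 v=29.54680
2: F=6.03065 v=11.89034
3: F=-14.42217 v=19.39431

k=0: u−w=3.59600, u+w=-5.22600; √(b/2)=0.43704, √(2b)=0.87407; F=0.43704×3.596=1.57158, v=-5.22600/0.87407=-5.97892
k=1: u−w=-16.50800, u+w=25.82600; √(b/2)=0.43704, √(2b)=0.87407; F=0.43704×(-16.508)=-7.21458, v=25.82600/0.87407=29.54680
k=2: u−w=13.79900, u+w=10.39300; √(b/2)=0.43704, √(2b)=0.87407; F=0.43704×13.799=6.03065, v=10.39300/0.87407=11.89034
k=3: u−w=-33.00000, u+w=16.95200; √(b/2)=0.43704, √(2b)=0.87407; F=0.43704×(-33.0)=-14.42217, v=16.95200/0.87407=19.39431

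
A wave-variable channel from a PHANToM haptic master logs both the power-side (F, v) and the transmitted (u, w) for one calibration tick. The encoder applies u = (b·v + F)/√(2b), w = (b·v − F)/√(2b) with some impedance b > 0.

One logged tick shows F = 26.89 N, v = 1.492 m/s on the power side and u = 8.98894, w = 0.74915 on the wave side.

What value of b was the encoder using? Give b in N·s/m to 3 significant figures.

u + w = 9.73809;  u + w = √(2b)·v, so √(2b) = 9.73809/1.492 = 6.52687.
b = (√(2b))²/2 = 42.60003/2 = 21.30002.
(Check via u − w = 2F/√(2b): u − w = 8.23979, 2F/√(2b) = 8.23978.)

b = 21.3 N·s/m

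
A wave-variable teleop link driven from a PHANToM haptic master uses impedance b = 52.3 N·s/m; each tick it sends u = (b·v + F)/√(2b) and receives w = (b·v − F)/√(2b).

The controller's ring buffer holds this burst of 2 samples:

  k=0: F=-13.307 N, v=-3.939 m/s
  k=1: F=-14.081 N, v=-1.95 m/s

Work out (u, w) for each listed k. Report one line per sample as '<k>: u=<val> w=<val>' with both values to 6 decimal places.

k=0: b·v=52.3×(-3.939)=-206.009700; √(2b)=10.227414; u=(-206.009700+(-13.307))/10.227414=-21.444003, w=(-206.009700−(-13.307))/10.227414=-18.841781
k=1: b·v=52.3×(-1.95)=-101.985000; √(2b)=10.227414; u=(-101.985000+(-14.081))/10.227414=-11.348519, w=(-101.985000−(-14.081))/10.227414=-8.594939

0: u=-21.444003 w=-18.841781
1: u=-11.348519 w=-8.594939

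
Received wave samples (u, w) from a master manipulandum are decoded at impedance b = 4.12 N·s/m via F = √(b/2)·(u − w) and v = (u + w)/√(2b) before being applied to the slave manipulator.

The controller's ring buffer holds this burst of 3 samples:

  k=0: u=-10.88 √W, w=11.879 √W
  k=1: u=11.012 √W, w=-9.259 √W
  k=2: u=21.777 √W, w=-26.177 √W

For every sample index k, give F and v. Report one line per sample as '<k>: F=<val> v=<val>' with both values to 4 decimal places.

k=0: u−w=-22.7590, u+w=0.9990; √(b/2)=1.4353, √(2b)=2.8705; F=1.4353×(-22.759)=-32.6653, v=0.9990/2.8705=0.3480
k=1: u−w=20.2710, u+w=1.7530; √(b/2)=1.4353, √(2b)=2.8705; F=1.4353×20.271=29.0944, v=1.7530/2.8705=0.6107
k=2: u−w=47.9540, u+w=-4.4000; √(b/2)=1.4353, √(2b)=2.8705; F=1.4353×47.954=68.8269, v=-4.4000/2.8705=-1.5328

0: F=-32.6653 v=0.3480
1: F=29.0944 v=0.6107
2: F=68.8269 v=-1.5328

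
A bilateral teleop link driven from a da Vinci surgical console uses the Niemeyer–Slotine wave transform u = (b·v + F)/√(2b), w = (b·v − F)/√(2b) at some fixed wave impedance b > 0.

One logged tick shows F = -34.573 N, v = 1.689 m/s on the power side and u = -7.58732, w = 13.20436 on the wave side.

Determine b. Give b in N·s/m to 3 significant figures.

u + w = 5.6170;  u + w = √(2b)·v, so √(2b) = 5.6170/1.689 = 3.3257.
b = (√(2b))²/2 = 11.0600/2 = 5.5300.
(Check via u − w = 2F/√(2b): u − w = -20.7917, 2F/√(2b) = -20.7917.)

b = 5.53 N·s/m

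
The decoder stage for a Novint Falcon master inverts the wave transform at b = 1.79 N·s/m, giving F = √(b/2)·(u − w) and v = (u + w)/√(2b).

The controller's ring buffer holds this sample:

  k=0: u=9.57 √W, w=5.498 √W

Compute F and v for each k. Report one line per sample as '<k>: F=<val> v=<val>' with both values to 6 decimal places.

0: F=3.852293 v=7.963685

k=0: u−w=4.072000, u+w=15.068000; √(b/2)=0.946044, √(2b)=1.892089; F=0.946044×4.072=3.852293, v=15.068000/1.892089=7.963685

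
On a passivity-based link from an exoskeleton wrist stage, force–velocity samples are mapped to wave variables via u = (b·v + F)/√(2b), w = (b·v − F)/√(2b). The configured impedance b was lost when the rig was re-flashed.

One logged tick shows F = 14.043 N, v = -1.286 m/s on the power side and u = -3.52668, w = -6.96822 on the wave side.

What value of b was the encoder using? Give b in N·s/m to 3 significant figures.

u + w = -10.49490;  u + w = √(2b)·v, so √(2b) = -10.49490/(-1.286) = 8.16089.
b = (√(2b))²/2 = 66.60007/2 = 33.30003.
(Check via u − w = 2F/√(2b): u − w = 3.44154, 2F/√(2b) = 3.44154.)

b = 33.3 N·s/m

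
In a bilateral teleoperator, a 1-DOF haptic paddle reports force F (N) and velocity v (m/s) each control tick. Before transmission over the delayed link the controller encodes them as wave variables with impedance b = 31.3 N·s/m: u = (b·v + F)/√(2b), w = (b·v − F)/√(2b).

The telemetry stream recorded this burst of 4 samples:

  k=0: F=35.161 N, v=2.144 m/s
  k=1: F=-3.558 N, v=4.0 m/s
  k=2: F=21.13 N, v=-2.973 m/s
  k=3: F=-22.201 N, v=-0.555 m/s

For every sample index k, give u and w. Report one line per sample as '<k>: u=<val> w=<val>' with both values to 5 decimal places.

k=0: b·v=31.3×2.144=67.10720; √(2b)=7.91202; u=(67.10720+35.161)/7.91202=12.92568, w=(67.10720−35.161)/7.91202=4.03768
k=1: b·v=31.3×4.0=125.20000; √(2b)=7.91202; u=(125.20000+(-3.558))/7.91202=15.37434, w=(125.20000−(-3.558))/7.91202=16.27373
k=2: b·v=31.3×(-2.973)=-93.05490; √(2b)=7.91202; u=(-93.05490+21.13)/7.91202=-9.09059, w=(-93.05490−21.13)/7.91202=-14.43183
k=3: b·v=31.3×(-0.555)=-17.37150; √(2b)=7.91202; u=(-17.37150+(-22.201))/7.91202=-5.00157, w=(-17.37150−(-22.201))/7.91202=0.61040

0: u=12.92568 w=4.03768
1: u=15.37434 w=16.27373
2: u=-9.09059 w=-14.43183
3: u=-5.00157 w=0.61040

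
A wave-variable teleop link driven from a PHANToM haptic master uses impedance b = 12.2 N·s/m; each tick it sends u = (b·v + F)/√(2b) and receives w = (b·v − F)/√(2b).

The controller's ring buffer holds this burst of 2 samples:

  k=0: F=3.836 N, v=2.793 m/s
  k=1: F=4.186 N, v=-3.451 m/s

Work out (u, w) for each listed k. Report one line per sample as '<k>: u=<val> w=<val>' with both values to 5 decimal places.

k=0: b·v=12.2×2.793=34.07460; √(2b)=4.93964; u=(34.07460+3.836)/4.93964=7.67478, w=(34.07460−3.836)/4.93964=6.12163
k=1: b·v=12.2×(-3.451)=-42.10220; √(2b)=4.93964; u=(-42.10220+4.186)/4.93964=-7.67591, w=(-42.10220−4.186)/4.93964=-9.37077

0: u=7.67478 w=6.12163
1: u=-7.67591 w=-9.37077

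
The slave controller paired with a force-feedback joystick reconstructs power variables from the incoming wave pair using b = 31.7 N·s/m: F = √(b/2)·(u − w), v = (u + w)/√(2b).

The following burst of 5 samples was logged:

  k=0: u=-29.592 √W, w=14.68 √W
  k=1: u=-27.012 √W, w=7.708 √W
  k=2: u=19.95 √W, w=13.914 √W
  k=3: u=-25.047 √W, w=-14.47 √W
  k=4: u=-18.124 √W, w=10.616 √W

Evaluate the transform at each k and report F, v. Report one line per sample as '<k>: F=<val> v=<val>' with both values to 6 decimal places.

0: F=-176.255945 v=-1.872799
1: F=-138.227467 v=-2.424391
2: F=24.030558 v=4.252983
3: F=-42.109214 v=-4.962944
4: F=-114.419856 v=-0.942930

k=0: u−w=-44.272000, u+w=-14.912000; √(b/2)=3.981206, √(2b)=7.962412; F=3.981206×(-44.272)=-176.255945, v=-14.912000/7.962412=-1.872799
k=1: u−w=-34.720000, u+w=-19.304000; √(b/2)=3.981206, √(2b)=7.962412; F=3.981206×(-34.72)=-138.227467, v=-19.304000/7.962412=-2.424391
k=2: u−w=6.036000, u+w=33.864000; √(b/2)=3.981206, √(2b)=7.962412; F=3.981206×6.036=24.030558, v=33.864000/7.962412=4.252983
k=3: u−w=-10.577000, u+w=-39.517000; √(b/2)=3.981206, √(2b)=7.962412; F=3.981206×(-10.577)=-42.109214, v=-39.517000/7.962412=-4.962944
k=4: u−w=-28.740000, u+w=-7.508000; √(b/2)=3.981206, √(2b)=7.962412; F=3.981206×(-28.74)=-114.419856, v=-7.508000/7.962412=-0.942930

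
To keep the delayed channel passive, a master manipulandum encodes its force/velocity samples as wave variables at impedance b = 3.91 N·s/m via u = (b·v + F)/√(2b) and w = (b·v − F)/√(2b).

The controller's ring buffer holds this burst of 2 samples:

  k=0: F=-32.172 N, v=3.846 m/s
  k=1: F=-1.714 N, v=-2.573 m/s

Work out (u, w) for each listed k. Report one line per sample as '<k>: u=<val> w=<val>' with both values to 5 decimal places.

0: u=-6.12716 w=16.88221
1: u=-4.21053 w=-2.98468

k=0: b·v=3.91×3.846=15.03786; √(2b)=2.79643; u=(15.03786+(-32.172))/2.79643=-6.12716, w=(15.03786−(-32.172))/2.79643=16.88221
k=1: b·v=3.91×(-2.573)=-10.06043; √(2b)=2.79643; u=(-10.06043+(-1.714))/2.79643=-4.21053, w=(-10.06043−(-1.714))/2.79643=-2.98468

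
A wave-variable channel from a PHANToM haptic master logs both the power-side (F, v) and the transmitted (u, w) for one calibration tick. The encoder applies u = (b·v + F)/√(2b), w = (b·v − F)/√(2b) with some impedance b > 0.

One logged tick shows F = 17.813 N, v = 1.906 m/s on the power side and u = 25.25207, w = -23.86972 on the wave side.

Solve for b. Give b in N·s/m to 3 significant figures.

b = 0.263 N·s/m

u + w = 1.38235;  u + w = √(2b)·v, so √(2b) = 1.38235/1.906 = 0.72526.
b = (√(2b))²/2 = 0.52601/2 = 0.26300.
(Check via u − w = 2F/√(2b): u − w = 49.12179, 2F/√(2b) = 49.12154.)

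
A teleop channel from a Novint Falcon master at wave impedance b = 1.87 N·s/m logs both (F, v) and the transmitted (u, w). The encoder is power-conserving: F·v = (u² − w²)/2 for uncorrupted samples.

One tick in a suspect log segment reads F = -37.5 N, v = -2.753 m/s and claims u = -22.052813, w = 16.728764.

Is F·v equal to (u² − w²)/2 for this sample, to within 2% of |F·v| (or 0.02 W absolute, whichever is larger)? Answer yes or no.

yes

F·v = (-37.5)×(-2.753) = 103.237500 W.
(u² − w²)/2 = (486.326561 − 279.851545)/2 = 103.237508 W.
|Δ| = 0.000008;  2% of max(1, |F·v|) = 2.064750.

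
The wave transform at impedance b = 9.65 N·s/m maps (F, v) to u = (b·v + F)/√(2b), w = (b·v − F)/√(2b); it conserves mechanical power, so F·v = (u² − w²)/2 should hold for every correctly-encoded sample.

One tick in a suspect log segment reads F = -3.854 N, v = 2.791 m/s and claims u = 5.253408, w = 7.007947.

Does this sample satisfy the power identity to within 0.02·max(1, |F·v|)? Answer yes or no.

yes

F·v = (-3.854)×2.791 = -10.756514 W.
(u² − w²)/2 = (27.598296 − 49.111321)/2 = -10.756513 W.
|Δ| = 0.000001;  2% of max(1, |F·v|) = 0.215130.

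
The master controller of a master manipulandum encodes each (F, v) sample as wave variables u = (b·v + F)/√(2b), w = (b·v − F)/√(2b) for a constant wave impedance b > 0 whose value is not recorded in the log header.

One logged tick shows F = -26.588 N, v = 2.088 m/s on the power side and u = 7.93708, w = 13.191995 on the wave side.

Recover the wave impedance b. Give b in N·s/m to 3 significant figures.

b = 51.2 N·s/m

u + w = 21.129075;  u + w = √(2b)·v, so √(2b) = 21.129075/2.088 = 10.119289.
b = (√(2b))²/2 = 102.400006/2 = 51.200003.
(Check via u − w = 2F/√(2b): u − w = -5.254915, 2F/√(2b) = -5.254915.)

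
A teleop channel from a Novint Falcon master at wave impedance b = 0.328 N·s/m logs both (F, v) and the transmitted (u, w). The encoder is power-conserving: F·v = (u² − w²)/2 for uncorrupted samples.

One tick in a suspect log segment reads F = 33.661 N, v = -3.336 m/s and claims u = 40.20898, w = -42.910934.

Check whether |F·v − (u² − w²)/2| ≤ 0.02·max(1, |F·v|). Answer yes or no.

yes

F·v = 33.661×(-3.336) = -112.293096 W.
(u² − w²)/2 = (1616.762073 − 1841.348257)/2 = -112.293092 W.
|Δ| = 0.000004;  2% of max(1, |F·v|) = 2.245862.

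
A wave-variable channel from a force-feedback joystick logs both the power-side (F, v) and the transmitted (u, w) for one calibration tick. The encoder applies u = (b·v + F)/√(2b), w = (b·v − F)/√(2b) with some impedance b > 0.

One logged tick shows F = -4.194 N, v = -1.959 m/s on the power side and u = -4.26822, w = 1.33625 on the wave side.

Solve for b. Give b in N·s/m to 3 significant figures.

u + w = -2.9320;  u + w = √(2b)·v, so √(2b) = -2.9320/(-1.959) = 1.4967.
b = (√(2b))²/2 = 2.2400/2 = 1.1200.
(Check via u − w = 2F/√(2b): u − w = -5.6045, 2F/√(2b) = -5.6045.)

b = 1.12 N·s/m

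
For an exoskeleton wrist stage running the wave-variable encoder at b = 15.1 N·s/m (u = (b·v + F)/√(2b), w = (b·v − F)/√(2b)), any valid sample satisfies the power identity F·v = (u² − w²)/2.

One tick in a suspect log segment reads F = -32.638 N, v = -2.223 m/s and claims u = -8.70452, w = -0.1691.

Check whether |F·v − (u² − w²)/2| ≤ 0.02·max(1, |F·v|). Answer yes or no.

no

F·v = (-32.638)×(-2.223) = 72.5543 W.
(u² − w²)/2 = (75.7687 − 0.0286)/2 = 37.8700 W.
|Δ| = 34.6842;  2% of max(1, |F·v|) = 1.4511.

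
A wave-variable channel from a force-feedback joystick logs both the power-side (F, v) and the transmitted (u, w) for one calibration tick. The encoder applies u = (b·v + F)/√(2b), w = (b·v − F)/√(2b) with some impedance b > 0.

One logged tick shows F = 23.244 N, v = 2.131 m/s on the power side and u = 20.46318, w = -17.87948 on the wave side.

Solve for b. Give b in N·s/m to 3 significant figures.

u + w = 2.58370;  u + w = √(2b)·v, so √(2b) = 2.58370/2.131 = 1.21244.
b = (√(2b))²/2 = 1.47000/2 = 0.73500.
(Check via u − w = 2F/√(2b): u − w = 38.34266, 2F/√(2b) = 38.34266.)

b = 0.735 N·s/m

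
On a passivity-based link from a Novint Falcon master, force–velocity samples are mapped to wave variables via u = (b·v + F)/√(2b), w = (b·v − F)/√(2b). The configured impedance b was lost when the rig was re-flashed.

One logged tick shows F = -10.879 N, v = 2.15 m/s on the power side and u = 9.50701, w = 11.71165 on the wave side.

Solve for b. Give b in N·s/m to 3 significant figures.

b = 48.7 N·s/m

u + w = 21.21866;  u + w = √(2b)·v, so √(2b) = 21.21866/2.15 = 9.86914.
b = (√(2b))²/2 = 97.40001/2 = 48.70000.
(Check via u − w = 2F/√(2b): u − w = -2.20464, 2F/√(2b) = -2.20465.)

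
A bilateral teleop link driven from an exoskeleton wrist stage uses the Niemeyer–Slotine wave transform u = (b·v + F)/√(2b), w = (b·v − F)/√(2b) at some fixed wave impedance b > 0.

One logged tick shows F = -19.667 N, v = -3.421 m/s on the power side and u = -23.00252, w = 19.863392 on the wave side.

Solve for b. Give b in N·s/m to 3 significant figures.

u + w = -3.139128;  u + w = √(2b)·v, so √(2b) = -3.139128/(-3.421) = 0.917605.
b = (√(2b))²/2 = 0.842000/2 = 0.421000.
(Check via u − w = 2F/√(2b): u − w = -42.865912, 2F/√(2b) = -42.865921.)

b = 0.421 N·s/m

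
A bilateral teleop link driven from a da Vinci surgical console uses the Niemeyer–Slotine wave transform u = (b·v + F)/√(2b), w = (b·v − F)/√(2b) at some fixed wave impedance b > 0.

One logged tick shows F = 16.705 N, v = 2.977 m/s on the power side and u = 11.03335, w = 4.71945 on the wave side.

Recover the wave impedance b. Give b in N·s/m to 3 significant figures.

u + w = 15.75280;  u + w = √(2b)·v, so √(2b) = 15.75280/2.977 = 5.29150.
b = (√(2b))²/2 = 27.99999/2 = 13.99999.
(Check via u − w = 2F/√(2b): u − w = 6.31390, 2F/√(2b) = 6.31390.)

b = 14 N·s/m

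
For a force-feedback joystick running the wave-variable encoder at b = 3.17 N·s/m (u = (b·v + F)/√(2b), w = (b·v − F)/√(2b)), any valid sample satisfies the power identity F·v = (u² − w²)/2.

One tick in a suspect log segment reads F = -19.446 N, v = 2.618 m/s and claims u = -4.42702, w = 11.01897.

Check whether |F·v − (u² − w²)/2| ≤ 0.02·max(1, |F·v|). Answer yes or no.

F·v = (-19.446)×2.618 = -50.90963 W.
(u² − w²)/2 = (19.59851 − 121.41770)/2 = -50.90960 W.
|Δ| = 0.00003;  2% of max(1, |F·v|) = 1.01819.

yes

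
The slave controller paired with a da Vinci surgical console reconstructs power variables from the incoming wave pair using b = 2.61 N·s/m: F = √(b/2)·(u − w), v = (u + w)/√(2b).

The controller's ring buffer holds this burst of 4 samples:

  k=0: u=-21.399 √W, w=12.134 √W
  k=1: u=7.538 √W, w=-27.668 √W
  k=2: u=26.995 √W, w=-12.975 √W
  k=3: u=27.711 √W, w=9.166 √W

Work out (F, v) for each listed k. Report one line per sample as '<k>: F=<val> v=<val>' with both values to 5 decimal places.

0: F=-38.30696 v=-4.05518
1: F=40.21814 v=-8.81066
2: F=45.66037 v=6.13639
3: F=21.18518 v=16.14062

k=0: u−w=-33.53300, u+w=-9.26500; √(b/2)=1.14237, √(2b)=2.28473; F=1.14237×(-33.533)=-38.30696, v=-9.26500/2.28473=-4.05518
k=1: u−w=35.20600, u+w=-20.13000; √(b/2)=1.14237, √(2b)=2.28473; F=1.14237×35.206=40.21814, v=-20.13000/2.28473=-8.81066
k=2: u−w=39.97000, u+w=14.02000; √(b/2)=1.14237, √(2b)=2.28473; F=1.14237×39.97=45.66037, v=14.02000/2.28473=6.13639
k=3: u−w=18.54500, u+w=36.87700; √(b/2)=1.14237, √(2b)=2.28473; F=1.14237×18.545=21.18518, v=36.87700/2.28473=16.14062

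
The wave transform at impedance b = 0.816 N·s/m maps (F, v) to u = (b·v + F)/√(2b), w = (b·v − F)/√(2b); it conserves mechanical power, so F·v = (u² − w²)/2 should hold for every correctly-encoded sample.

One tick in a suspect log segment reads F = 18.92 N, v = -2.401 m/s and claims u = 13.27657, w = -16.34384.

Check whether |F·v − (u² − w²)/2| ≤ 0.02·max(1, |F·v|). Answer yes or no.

F·v = 18.92×(-2.401) = -45.42692 W.
(u² − w²)/2 = (176.26731 − 267.12111)/2 = -45.42690 W.
|Δ| = 0.00002;  2% of max(1, |F·v|) = 0.90854.

yes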